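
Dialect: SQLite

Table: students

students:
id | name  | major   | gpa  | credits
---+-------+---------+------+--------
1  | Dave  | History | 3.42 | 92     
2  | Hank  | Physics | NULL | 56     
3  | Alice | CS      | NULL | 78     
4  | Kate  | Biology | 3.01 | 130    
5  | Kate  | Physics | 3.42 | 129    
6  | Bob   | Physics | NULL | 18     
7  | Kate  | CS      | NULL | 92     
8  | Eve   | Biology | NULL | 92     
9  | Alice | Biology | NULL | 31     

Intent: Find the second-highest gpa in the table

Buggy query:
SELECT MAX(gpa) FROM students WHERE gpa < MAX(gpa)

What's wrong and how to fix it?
Bug: MAX(gpa) on the right of the comparison is an aggregate-in-WHERE error

Fix: Put the inner MAX in a scalar subquery

Corrected query:
SELECT MAX(gpa) FROM students WHERE gpa < (SELECT MAX(gpa) FROM students)

Result:
MAX(gpa)
--------
3.01    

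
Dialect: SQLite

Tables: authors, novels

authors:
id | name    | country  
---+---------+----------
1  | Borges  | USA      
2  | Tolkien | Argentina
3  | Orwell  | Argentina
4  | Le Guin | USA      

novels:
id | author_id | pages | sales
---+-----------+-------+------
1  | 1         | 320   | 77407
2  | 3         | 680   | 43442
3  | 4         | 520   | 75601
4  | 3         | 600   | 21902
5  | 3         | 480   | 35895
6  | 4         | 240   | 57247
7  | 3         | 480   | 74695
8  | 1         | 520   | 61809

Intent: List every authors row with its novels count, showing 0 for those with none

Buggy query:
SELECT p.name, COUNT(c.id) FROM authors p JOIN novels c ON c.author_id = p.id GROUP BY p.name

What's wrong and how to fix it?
Bug: INNER JOIN drops authors rows that have no matching novels rows

Fix: Use LEFT JOIN so parents without children still appear (COUNT(c.id) gives 0)

Corrected query:
SELECT p.name, COUNT(c.id) FROM authors p LEFT JOIN novels c ON c.author_id = p.id GROUP BY p.name

Result:
name    | COUNT(c.id)
--------+------------
Borges  | 2          
Le Guin | 2          
Orwell  | 4          
Tolkien | 0          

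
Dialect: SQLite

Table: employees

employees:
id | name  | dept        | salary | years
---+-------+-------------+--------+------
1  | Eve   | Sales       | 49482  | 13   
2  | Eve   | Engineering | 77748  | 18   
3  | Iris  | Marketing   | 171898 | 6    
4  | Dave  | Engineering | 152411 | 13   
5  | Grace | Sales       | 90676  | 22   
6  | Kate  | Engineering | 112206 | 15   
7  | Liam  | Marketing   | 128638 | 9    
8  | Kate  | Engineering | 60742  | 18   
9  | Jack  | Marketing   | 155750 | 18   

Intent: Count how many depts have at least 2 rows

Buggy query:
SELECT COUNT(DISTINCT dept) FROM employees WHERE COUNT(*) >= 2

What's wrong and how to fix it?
Bug: WHERE filters individual rows, not groups, so a group-level COUNT is invalid there

Fix: Use a subquery that GROUPs and filters with HAVING, then count its rows

Corrected query:
SELECT COUNT(*) FROM (SELECT dept FROM employees GROUP BY dept HAVING COUNT(*) >= 2)

Result:
COUNT(*)
--------
3       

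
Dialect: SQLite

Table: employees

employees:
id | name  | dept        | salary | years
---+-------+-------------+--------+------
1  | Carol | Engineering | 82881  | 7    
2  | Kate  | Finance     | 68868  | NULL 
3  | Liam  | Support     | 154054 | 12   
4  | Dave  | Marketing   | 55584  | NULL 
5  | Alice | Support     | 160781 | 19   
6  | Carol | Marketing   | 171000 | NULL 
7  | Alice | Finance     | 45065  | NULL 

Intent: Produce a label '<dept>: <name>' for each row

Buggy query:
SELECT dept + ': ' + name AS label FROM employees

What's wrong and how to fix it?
Bug: SQLite uses || for string concatenation; + coerces text to numbers (yielding 0)

Fix: Replace + with || to concatenate text

Corrected query:
SELECT dept || ': ' || name AS label FROM employees

Result:
label             
------------------
Engineering: Carol
Finance: Kate     
Support: Liam     
Marketing: Dave   
Support: Alice    
Marketing: Carol  
Finance: Alice    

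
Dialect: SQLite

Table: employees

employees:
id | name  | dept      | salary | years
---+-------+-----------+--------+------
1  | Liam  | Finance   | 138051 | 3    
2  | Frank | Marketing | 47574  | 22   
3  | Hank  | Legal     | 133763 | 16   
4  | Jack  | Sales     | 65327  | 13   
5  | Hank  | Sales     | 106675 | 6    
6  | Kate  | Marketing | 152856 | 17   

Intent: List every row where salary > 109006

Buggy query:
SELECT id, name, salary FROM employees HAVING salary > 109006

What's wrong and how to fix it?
Bug: HAVING filters the output of aggregation, but this query has no GROUP BY and no aggregate functions, so SQLite rejects it (HAVING clause on a non-aggregate query); the condition here is per row

Fix: Replace HAVING with WHERE since the condition applies to individual rows

Corrected query:
SELECT id, name, salary FROM employees WHERE salary > 109006

Result:
id | name | salary
---+------+-------
1  | Liam | 138051
3  | Hank | 133763
6  | Kate | 152856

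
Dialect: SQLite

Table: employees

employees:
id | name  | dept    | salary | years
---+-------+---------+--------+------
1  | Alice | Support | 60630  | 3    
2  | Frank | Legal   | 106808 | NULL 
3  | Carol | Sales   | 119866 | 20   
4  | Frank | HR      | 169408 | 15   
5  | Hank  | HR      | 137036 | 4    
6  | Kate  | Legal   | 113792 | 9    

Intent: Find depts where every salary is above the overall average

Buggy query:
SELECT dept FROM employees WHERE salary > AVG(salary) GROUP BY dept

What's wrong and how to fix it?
Bug: AVG() is an aggregate; it can't sit directly in WHERE

Fix: Compute the overall average in a scalar subquery and compare each group's MIN against it in HAVING

Corrected query:
SELECT dept FROM employees GROUP BY dept HAVING MIN(salary) > (SELECT AVG(salary) FROM employees)

Result:
dept 
-----
HR   
Sales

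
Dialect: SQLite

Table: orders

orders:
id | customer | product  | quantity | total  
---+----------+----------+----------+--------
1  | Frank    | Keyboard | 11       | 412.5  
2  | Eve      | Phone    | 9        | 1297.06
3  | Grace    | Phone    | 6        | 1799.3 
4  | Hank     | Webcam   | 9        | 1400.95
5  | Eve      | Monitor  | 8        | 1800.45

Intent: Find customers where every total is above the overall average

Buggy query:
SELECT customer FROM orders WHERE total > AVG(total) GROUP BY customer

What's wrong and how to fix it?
Bug: WHERE evaluates per row before aggregation, so AVG() is unavailable

Fix: Compute the overall average in a scalar subquery and compare each group's MIN against it in HAVING

Corrected query:
SELECT customer FROM orders GROUP BY customer HAVING MIN(total) > (SELECT AVG(total) FROM orders)

Result:
customer
--------
Grace   
Hank    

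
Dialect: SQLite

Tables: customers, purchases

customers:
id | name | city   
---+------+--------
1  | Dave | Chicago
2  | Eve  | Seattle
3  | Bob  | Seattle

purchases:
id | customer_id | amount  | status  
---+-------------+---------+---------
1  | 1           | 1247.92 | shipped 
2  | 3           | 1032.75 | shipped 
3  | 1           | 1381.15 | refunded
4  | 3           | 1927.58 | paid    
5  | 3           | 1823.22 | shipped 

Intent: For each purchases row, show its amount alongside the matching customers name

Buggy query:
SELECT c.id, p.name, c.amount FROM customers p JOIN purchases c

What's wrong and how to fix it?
Bug: Missing join condition: each purchases row is matched to all customers rows instead of just its own

Fix: Specify the join condition linking the foreign key to the parent id

Corrected query:
SELECT c.id, p.name, c.amount FROM customers p JOIN purchases c ON c.customer_id = p.id

Result:
id | name | amount 
---+------+--------
1  | Dave | 1247.92
2  | Bob  | 1032.75
3  | Dave | 1381.15
4  | Bob  | 1927.58
5  | Bob  | 1823.22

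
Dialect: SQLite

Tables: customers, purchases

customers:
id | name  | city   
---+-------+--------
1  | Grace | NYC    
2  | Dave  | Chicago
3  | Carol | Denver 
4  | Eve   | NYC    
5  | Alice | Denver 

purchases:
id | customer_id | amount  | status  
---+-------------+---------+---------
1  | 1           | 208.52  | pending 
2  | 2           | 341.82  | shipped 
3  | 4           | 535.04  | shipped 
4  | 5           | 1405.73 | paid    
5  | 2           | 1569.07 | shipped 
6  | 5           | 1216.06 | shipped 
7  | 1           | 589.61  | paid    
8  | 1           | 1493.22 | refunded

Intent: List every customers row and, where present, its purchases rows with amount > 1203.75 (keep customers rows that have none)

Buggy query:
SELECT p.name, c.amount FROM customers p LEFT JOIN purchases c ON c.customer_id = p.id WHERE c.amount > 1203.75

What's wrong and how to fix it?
Bug: A WHERE condition on the right-hand table after LEFT JOIN drops unmatched parents

Fix: Put 'c.amount > 1203.75' in the JOIN's ON clause instead of WHERE

Corrected query:
SELECT p.name, c.amount FROM customers p LEFT JOIN purchases c ON c.customer_id = p.id AND c.amount > 1203.75

Result:
name  | amount 
------+--------
Grace | 1493.22
Dave  | 1569.07
Carol | NULL   
Eve   | NULL   
Alice | 1216.06
Alice | 1405.73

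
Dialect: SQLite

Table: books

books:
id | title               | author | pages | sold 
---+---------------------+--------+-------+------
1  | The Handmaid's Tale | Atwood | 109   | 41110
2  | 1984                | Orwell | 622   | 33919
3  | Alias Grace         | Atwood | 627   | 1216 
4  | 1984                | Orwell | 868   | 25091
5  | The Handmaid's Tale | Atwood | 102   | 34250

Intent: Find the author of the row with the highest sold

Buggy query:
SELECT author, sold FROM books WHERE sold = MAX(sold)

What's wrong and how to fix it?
Bug: WHERE is evaluated per row; an aggregate over the whole table isn't defined there

Fix: Wrap MAX in a scalar subquery so WHERE compares against a single value

Corrected query:
SELECT author, sold FROM books WHERE sold = (SELECT MAX(sold) FROM books)

Result:
author | sold 
-------+------
Atwood | 41110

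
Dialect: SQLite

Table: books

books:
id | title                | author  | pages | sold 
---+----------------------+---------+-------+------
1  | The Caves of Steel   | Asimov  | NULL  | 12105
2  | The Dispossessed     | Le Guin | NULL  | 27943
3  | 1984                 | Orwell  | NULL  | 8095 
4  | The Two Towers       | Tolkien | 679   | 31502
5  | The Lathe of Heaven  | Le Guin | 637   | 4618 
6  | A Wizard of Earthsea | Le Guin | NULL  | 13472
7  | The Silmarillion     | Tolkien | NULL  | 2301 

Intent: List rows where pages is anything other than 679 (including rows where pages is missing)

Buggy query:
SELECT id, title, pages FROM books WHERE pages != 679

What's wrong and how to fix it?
Bug: 'pages != 679' is unknown when pages is NULL, so NULL rows are silently excluded

Fix: Handle NULL separately with IS NULL alongside the inequality

Corrected query:
SELECT id, title, pages FROM books WHERE pages != 679 OR pages IS NULL

Result:
id | title                | pages
---+----------------------+------
1  | The Caves of Steel   | NULL 
2  | The Dispossessed     | NULL 
3  | 1984                 | NULL 
5  | The Lathe of Heaven  | 637  
6  | A Wizard of Earthsea | NULL 
7  | The Silmarillion     | NULL 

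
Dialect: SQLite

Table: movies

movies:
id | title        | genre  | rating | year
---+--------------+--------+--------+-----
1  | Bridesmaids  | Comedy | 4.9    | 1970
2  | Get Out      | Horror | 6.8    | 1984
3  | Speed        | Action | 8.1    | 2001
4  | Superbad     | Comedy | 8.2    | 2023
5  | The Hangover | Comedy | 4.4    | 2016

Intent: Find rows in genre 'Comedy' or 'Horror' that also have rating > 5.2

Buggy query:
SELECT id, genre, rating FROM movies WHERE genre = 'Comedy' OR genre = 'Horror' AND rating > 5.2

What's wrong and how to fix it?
Bug: AND binds tighter than OR, so this parses as genre = 'Comedy' OR (genre = 'Horror' AND rating > 5.2)

Fix: Group the OR with parentheses (or use IN), then AND the threshold

Corrected query:
SELECT id, genre, rating FROM movies WHERE (genre = 'Comedy' OR genre = 'Horror') AND rating > 5.2

Result:
id | genre  | rating
---+--------+-------
2  | Horror | 6.8   
4  | Comedy | 8.2   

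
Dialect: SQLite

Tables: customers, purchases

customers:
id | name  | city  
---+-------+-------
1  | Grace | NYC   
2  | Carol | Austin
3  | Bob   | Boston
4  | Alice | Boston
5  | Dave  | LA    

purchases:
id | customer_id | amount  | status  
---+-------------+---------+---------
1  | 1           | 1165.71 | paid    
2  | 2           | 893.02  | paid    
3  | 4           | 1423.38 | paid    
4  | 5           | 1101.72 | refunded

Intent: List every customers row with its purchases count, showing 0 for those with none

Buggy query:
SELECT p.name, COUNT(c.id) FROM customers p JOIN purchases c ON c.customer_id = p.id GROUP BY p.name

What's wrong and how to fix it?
Bug: An inner join excludes parents with zero children

Fix: Use LEFT JOIN so parents without children still appear (COUNT(c.id) gives 0)

Corrected query:
SELECT p.name, COUNT(c.id) FROM customers p LEFT JOIN purchases c ON c.customer_id = p.id GROUP BY p.name

Result:
name  | COUNT(c.id)
------+------------
Alice | 1          
Bob   | 0          
Carol | 1          
Dave  | 1          
Grace | 1          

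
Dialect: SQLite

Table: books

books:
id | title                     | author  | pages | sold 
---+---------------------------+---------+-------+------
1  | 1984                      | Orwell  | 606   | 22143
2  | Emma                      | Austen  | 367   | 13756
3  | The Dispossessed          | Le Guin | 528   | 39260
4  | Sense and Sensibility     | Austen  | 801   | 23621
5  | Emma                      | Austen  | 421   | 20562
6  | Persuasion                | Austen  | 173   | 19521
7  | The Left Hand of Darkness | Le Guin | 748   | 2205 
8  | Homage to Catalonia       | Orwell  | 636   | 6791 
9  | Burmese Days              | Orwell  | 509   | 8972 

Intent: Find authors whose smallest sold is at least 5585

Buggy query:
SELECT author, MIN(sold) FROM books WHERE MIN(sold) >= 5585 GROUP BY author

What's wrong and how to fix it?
Bug: Aggregates like MIN are computed per group after WHERE runs

Fix: Replace WHERE with HAVING after the GROUP BY

Corrected query:
SELECT author, MIN(sold) FROM books GROUP BY author HAVING MIN(sold) >= 5585

Result:
author | MIN(sold)
-------+----------
Austen | 13756    
Orwell | 6791     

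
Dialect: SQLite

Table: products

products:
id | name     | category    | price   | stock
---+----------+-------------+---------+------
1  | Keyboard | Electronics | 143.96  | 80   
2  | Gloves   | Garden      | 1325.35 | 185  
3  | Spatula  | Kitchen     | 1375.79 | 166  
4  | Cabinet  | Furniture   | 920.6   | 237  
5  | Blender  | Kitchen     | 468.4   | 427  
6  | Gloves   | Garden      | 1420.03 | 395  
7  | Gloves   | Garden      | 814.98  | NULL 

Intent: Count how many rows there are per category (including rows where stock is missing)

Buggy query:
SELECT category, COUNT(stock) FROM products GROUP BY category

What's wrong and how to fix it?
Bug: COUNT(column) counts non-NULL values only; rows with NULL stock aren't counted

Fix: Use COUNT(*) to count all rows regardless of NULL

Corrected query:
SELECT category, COUNT(*) FROM products GROUP BY category

Result:
category    | COUNT(*)
------------+---------
Electronics | 1       
Furniture   | 1       
Garden      | 3       
Kitchen     | 2       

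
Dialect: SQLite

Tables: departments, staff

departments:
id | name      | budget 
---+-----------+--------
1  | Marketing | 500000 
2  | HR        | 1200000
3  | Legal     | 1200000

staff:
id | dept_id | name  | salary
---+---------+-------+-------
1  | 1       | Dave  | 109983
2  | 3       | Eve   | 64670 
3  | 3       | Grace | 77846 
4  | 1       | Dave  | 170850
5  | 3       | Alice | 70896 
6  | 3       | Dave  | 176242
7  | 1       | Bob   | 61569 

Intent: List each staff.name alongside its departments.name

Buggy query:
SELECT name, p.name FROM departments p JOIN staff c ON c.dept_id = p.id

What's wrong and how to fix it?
Bug: 'name' exists in both joined tables, so the database can't tell which one is meant

Fix: Prefix ambiguous columns with the table alias

Corrected query:
SELECT c.name, p.name FROM departments p JOIN staff c ON c.dept_id = p.id

Result:
name  | name     
------+----------
Dave  | Marketing
Eve   | Legal    
Grace | Legal    
Dave  | Marketing
Alice | Legal    
Dave  | Legal    
Bob   | Marketing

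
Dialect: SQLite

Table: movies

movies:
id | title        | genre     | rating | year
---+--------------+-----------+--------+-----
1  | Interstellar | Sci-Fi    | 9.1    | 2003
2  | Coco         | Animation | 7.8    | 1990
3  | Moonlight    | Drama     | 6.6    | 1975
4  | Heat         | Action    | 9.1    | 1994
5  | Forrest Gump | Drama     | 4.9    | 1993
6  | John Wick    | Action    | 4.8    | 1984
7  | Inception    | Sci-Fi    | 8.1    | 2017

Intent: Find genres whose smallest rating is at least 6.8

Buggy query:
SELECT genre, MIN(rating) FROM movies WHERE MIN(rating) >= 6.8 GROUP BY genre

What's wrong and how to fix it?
Bug: Aggregates like MIN are computed per group after WHERE runs

Fix: Replace WHERE with HAVING after the GROUP BY

Corrected query:
SELECT genre, MIN(rating) FROM movies GROUP BY genre HAVING MIN(rating) >= 6.8

Result:
genre     | MIN(rating)
----------+------------
Animation | 7.8        
Sci-Fi    | 8.1        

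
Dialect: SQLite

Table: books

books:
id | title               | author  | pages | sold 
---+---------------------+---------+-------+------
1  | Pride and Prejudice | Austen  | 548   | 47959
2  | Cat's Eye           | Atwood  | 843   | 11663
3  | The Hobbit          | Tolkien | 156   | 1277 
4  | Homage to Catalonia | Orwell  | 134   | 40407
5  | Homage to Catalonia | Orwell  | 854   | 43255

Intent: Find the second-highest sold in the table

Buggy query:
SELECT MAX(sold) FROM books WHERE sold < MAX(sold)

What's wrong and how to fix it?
Bug: The inner MAX is an aggregate inside WHERE, which is not allowed

Fix: Compute the overall MAX in a subquery, then take MAX of rows below it

Corrected query:
SELECT MAX(sold) FROM books WHERE sold < (SELECT MAX(sold) FROM books)

Result:
MAX(sold)
---------
43255    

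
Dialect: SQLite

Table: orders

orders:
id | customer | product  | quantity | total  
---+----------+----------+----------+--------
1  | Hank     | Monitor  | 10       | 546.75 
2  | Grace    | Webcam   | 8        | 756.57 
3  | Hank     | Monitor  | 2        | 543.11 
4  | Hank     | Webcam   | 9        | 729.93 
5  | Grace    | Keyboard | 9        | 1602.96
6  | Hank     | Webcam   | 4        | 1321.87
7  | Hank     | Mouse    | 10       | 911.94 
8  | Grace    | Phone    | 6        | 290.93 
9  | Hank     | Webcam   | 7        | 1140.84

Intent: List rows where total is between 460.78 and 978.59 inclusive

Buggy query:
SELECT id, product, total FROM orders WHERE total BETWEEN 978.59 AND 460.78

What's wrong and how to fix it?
Bug: The bounds are reversed; BETWEEN a AND b requires a <= b to match anything

Fix: Swap the bounds so the smaller value comes first

Corrected query:
SELECT id, product, total FROM orders WHERE total BETWEEN 460.78 AND 978.59

Result:
id | product | total 
---+---------+-------
1  | Monitor | 546.75
2  | Webcam  | 756.57
3  | Monitor | 543.11
4  | Webcam  | 729.93
7  | Mouse   | 911.94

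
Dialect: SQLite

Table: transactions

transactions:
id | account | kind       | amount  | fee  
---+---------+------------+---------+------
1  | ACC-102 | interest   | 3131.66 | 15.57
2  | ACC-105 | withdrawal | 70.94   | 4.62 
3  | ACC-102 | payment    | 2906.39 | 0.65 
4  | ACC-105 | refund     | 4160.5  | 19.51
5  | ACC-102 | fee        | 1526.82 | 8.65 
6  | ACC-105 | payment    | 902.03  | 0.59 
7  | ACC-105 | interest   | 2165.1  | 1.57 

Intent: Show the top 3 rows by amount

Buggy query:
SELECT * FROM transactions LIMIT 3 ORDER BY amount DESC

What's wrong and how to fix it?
Bug: LIMIT must come after ORDER BY

Fix: Sort with ORDER BY, then apply LIMIT

Corrected query:
SELECT * FROM transactions ORDER BY amount DESC LIMIT 3

Result:
id | account | kind     | amount  | fee  
---+---------+----------+---------+------
4  | ACC-105 | refund   | 4160.5  | 19.51
1  | ACC-102 | interest | 3131.66 | 15.57
3  | ACC-102 | payment  | 2906.39 | 0.65 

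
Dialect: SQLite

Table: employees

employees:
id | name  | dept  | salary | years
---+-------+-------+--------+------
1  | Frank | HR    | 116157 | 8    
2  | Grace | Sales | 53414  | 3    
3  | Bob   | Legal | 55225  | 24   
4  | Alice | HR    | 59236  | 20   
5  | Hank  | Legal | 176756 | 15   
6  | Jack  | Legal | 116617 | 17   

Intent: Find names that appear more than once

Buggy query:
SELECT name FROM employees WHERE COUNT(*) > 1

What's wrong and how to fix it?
Bug: WHERE can't reference COUNT(*); aggregates are computed after WHERE

Fix: GROUP BY name, then filter groups with HAVING COUNT(*) > 1

Corrected query:
SELECT name FROM employees GROUP BY name HAVING COUNT(*) > 1

Result:
(no rows)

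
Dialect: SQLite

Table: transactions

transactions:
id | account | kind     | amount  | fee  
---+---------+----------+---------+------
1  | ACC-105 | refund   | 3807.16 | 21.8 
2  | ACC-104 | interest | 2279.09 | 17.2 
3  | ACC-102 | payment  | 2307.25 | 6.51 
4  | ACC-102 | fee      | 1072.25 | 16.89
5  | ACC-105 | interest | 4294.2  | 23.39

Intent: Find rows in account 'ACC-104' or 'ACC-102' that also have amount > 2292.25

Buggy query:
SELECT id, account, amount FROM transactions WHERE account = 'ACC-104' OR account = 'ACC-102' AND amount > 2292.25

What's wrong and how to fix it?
Bug: AND binds tighter than OR, so this parses as account = 'ACC-104' OR (account = 'ACC-102' AND amount > 2292.25)

Fix: Group the OR with parentheses (or use IN), then AND the threshold

Corrected query:
SELECT id, account, amount FROM transactions WHERE (account = 'ACC-104' OR account = 'ACC-102') AND amount > 2292.25

Result:
id | account | amount 
---+---------+--------
3  | ACC-102 | 2307.25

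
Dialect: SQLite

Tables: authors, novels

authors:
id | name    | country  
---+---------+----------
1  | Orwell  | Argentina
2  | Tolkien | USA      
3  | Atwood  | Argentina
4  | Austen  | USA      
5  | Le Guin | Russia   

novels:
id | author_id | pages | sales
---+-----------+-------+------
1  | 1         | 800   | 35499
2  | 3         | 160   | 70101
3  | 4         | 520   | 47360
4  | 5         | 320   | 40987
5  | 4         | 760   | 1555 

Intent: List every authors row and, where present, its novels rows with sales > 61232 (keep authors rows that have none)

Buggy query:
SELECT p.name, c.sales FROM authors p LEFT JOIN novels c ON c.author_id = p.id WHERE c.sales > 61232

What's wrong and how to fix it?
Bug: Filtering c.sales in WHERE discards the NULL rows produced by LEFT JOIN, turning it into an inner join

Fix: Move the right-table condition into the ON clause so unmatched parents are kept

Corrected query:
SELECT p.name, c.sales FROM authors p LEFT JOIN novels c ON c.author_id = p.id AND c.sales > 61232

Result:
name    | sales
--------+------
Orwell  | NULL 
Tolkien | NULL 
Atwood  | 70101
Austen  | NULL 
Le Guin | NULL 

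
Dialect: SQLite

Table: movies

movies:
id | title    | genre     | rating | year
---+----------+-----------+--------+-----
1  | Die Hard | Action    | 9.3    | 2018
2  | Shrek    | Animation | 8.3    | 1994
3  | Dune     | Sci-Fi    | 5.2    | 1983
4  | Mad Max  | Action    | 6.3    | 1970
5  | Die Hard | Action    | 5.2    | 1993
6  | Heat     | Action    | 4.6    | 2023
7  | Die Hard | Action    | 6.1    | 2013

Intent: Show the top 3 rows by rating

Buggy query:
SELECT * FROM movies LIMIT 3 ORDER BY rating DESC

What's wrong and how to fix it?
Bug: LIMIT must come after ORDER BY

Fix: Swap the clauses: ORDER BY first, then LIMIT

Corrected query:
SELECT * FROM movies ORDER BY rating DESC LIMIT 3

Result:
id | title    | genre     | rating | year
---+----------+-----------+--------+-----
1  | Die Hard | Action    | 9.3    | 2018
2  | Shrek    | Animation | 8.3    | 1994
4  | Mad Max  | Action    | 6.3    | 1970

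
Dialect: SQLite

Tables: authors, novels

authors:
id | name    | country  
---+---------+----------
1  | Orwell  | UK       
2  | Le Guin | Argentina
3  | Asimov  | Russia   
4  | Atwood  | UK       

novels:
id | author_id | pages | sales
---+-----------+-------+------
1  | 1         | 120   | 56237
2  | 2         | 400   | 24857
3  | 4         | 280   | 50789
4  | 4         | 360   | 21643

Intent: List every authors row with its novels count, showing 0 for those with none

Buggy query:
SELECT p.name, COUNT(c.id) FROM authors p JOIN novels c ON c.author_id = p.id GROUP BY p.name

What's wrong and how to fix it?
Bug: INNER JOIN drops authors rows that have no matching novels rows

Fix: Use LEFT JOIN so parents without children still appear (COUNT(c.id) gives 0)

Corrected query:
SELECT p.name, COUNT(c.id) FROM authors p LEFT JOIN novels c ON c.author_id = p.id GROUP BY p.name

Result:
name    | COUNT(c.id)
--------+------------
Asimov  | 0          
Atwood  | 2          
Le Guin | 1          
Orwell  | 1          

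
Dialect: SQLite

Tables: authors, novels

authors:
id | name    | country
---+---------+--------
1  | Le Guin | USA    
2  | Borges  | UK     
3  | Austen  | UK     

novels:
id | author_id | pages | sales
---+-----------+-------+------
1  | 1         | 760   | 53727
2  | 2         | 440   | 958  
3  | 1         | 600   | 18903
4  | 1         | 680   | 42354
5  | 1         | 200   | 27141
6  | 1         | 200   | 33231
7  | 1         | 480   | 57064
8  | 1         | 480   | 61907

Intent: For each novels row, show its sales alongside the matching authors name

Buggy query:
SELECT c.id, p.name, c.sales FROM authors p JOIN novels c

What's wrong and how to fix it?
Bug: JOIN with no ON clause produces a cartesian product; every novels row pairs with every authors row

Fix: Specify the join condition linking the foreign key to the parent id

Corrected query:
SELECT c.id, p.name, c.sales FROM authors p JOIN novels c ON c.author_id = p.id

Result:
id | name    | sales
---+---------+------
1  | Le Guin | 53727
2  | Borges  | 958  
3  | Le Guin | 18903
4  | Le Guin | 42354
5  | Le Guin | 27141
6  | Le Guin | 33231
7  | Le Guin | 57064
8  | Le Guin | 61907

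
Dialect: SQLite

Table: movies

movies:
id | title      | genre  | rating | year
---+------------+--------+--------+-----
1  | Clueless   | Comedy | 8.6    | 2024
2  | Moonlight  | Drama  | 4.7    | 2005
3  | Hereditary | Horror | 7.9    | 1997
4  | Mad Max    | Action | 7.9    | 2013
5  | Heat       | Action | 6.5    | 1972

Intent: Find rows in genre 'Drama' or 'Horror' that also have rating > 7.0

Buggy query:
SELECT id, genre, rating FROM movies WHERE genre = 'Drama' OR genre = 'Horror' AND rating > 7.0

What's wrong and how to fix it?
Bug: Without parentheses, AND is evaluated before OR, so the rating filter only applies to the 'Horror' branch

Fix: Add parentheses around the OR so the AND applies to both alternatives

Corrected query:
SELECT id, genre, rating FROM movies WHERE (genre = 'Drama' OR genre = 'Horror') AND rating > 7.0

Result:
id | genre  | rating
---+--------+-------
3  | Horror | 7.9   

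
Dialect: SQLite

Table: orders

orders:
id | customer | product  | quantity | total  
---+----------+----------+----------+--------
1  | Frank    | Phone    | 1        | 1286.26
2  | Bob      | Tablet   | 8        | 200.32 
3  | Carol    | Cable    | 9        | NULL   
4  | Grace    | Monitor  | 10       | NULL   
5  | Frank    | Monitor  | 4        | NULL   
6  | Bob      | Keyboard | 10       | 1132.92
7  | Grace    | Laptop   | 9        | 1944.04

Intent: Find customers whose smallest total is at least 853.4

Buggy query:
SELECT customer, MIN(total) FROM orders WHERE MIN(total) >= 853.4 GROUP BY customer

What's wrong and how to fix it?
Bug: MIN() in WHERE is a misuse of aggregate

Fix: Use HAVING for the per-group MIN condition

Corrected query:
SELECT customer, MIN(total) FROM orders GROUP BY customer HAVING MIN(total) >= 853.4

Result:
customer | MIN(total)
---------+-----------
Frank    | 1286.26   
Grace    | 1944.04   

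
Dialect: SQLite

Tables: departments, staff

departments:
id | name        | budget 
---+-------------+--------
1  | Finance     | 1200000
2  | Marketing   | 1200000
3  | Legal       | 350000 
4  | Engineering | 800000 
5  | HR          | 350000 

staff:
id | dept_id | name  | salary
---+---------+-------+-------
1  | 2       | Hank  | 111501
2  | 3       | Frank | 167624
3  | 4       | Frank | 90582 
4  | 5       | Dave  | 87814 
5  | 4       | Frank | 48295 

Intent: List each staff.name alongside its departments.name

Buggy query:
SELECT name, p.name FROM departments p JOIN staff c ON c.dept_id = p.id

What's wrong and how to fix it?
Bug: 'name' exists in both joined tables, so the database can't tell which one is meant

Fix: Prefix ambiguous columns with the table alias

Corrected query:
SELECT c.name, p.name FROM departments p JOIN staff c ON c.dept_id = p.id

Result:
name  | name       
------+------------
Hank  | Marketing  
Frank | Legal      
Frank | Engineering
Dave  | HR         
Frank | Engineering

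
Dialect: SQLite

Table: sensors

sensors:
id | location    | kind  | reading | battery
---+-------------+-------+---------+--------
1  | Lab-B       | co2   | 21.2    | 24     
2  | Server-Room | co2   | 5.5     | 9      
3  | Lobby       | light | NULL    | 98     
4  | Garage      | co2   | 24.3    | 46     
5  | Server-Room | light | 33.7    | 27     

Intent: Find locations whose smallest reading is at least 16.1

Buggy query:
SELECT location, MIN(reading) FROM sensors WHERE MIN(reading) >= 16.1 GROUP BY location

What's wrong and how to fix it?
Bug: Aggregates like MIN are computed per group after WHERE runs

Fix: Replace WHERE with HAVING after the GROUP BY

Corrected query:
SELECT location, MIN(reading) FROM sensors GROUP BY location HAVING MIN(reading) >= 16.1

Result:
location | MIN(reading)
---------+-------------
Garage   | 24.3        
Lab-B    | 21.2        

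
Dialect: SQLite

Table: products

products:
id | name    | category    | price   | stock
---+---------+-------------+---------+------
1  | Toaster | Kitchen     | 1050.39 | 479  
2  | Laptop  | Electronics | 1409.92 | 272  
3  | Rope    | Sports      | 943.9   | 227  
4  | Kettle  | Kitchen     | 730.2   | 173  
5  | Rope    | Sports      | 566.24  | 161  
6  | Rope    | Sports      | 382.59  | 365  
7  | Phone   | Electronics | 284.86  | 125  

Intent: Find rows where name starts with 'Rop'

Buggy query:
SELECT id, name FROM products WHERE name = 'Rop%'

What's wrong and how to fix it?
Bug: '=' compares the literal string including the % character; pattern matching needs LIKE

Fix: Use LIKE for wildcard pattern matching

Corrected query:
SELECT id, name FROM products WHERE name LIKE 'Rop%'

Result:
id | name
---+-----
3  | Rope
5  | Rope
6  | Rope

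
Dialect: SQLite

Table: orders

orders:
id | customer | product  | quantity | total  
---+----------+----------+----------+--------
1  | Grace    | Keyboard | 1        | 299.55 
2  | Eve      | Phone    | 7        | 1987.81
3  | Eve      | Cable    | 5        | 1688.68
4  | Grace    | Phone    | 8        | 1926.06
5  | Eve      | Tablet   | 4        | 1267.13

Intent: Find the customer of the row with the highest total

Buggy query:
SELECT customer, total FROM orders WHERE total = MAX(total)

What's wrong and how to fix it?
Bug: MAX(total) is an aggregate and cannot be used directly in WHERE

Fix: Use a subquery: WHERE total = (SELECT MAX(total) FROM orders)

Corrected query:
SELECT customer, total FROM orders WHERE total = (SELECT MAX(total) FROM orders)

Result:
customer | total  
---------+--------
Eve      | 1987.81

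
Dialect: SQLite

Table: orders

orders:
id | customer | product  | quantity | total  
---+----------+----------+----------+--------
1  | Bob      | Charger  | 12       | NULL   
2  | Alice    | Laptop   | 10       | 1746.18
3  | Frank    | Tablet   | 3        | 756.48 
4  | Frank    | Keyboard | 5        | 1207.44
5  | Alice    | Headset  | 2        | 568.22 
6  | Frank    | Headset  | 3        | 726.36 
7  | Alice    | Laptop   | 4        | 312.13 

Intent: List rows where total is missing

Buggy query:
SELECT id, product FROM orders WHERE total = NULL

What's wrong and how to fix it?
Bug: '= NULL' is always unknown in SQL three-valued logic, so no rows match

Fix: Replace '= NULL' with 'IS NULL'

Corrected query:
SELECT id, product FROM orders WHERE total IS NULL

Result:
id | product
---+--------
1  | Charger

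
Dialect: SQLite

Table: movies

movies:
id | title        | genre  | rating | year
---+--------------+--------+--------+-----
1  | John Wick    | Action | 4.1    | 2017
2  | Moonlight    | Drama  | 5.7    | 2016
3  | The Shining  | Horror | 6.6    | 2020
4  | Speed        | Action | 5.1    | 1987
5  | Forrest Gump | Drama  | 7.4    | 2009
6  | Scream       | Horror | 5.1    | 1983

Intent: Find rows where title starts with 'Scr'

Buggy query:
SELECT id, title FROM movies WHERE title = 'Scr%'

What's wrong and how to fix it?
Bug: '=' compares the literal string including the % character; pattern matching needs LIKE

Fix: Replace '=' with LIKE so 'Scr%' is treated as a pattern

Corrected query:
SELECT id, title FROM movies WHERE title LIKE 'Scr%'

Result:
id | title 
---+-------
6  | Scream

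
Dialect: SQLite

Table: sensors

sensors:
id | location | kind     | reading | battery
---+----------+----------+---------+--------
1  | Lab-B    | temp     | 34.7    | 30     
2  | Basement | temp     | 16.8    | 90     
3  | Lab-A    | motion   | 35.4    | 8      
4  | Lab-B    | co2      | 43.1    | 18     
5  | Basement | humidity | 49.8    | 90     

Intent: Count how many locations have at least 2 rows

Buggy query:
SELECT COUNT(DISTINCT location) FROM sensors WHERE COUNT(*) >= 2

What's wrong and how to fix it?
Bug: COUNT(*) cannot appear in WHERE; the per-group count doesn't exist yet

Fix: Group first with HAVING COUNT(*) >= 2, then COUNT the resulting groups

Corrected query:
SELECT COUNT(*) FROM (SELECT location FROM sensors GROUP BY location HAVING COUNT(*) >= 2)

Result:
COUNT(*)
--------
2       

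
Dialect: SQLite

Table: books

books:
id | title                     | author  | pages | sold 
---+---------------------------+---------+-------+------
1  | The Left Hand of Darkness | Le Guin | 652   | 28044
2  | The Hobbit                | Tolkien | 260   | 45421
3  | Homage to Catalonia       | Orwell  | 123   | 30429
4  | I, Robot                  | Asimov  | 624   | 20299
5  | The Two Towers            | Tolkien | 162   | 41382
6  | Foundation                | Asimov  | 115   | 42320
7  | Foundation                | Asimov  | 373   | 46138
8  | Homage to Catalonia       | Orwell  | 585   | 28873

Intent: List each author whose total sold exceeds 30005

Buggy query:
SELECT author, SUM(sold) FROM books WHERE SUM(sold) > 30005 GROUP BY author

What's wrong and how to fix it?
Bug: WHERE runs before GROUP BY, so aggregates aren't available there

Fix: Use HAVING (which filters groups after aggregation) instead of WHERE

Corrected query:
SELECT author, SUM(sold) FROM books GROUP BY author HAVING SUM(sold) > 30005

Result:
author  | SUM(sold)
--------+----------
Asimov  | 108757   
Orwell  | 59302    
Tolkien | 86803    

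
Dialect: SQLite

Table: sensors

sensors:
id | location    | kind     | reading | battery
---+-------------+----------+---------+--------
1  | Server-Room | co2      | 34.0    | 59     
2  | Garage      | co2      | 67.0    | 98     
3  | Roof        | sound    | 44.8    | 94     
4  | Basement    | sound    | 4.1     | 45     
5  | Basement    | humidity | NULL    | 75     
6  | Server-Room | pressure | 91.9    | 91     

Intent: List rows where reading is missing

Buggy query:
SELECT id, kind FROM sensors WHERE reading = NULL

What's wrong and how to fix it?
Bug: Comparing to NULL with '=' never matches; NULL = NULL is unknown, not true

Fix: Replace '= NULL' with 'IS NULL'

Corrected query:
SELECT id, kind FROM sensors WHERE reading IS NULL

Result:
id | kind    
---+---------
5  | humidity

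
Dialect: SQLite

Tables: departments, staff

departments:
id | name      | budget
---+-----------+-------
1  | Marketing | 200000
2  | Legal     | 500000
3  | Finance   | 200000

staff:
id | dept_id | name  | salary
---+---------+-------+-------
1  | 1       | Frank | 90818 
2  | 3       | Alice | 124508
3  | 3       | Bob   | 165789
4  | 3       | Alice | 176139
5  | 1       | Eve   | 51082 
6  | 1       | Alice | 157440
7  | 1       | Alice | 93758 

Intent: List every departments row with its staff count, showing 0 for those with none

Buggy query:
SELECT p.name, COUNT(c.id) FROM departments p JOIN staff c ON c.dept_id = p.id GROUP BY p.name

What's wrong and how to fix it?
Bug: INNER JOIN drops departments rows that have no matching staff rows

Fix: Use LEFT JOIN so parents without children still appear (COUNT(c.id) gives 0)

Corrected query:
SELECT p.name, COUNT(c.id) FROM departments p LEFT JOIN staff c ON c.dept_id = p.id GROUP BY p.name

Result:
name      | COUNT(c.id)
----------+------------
Finance   | 3          
Legal     | 0          
Marketing | 4          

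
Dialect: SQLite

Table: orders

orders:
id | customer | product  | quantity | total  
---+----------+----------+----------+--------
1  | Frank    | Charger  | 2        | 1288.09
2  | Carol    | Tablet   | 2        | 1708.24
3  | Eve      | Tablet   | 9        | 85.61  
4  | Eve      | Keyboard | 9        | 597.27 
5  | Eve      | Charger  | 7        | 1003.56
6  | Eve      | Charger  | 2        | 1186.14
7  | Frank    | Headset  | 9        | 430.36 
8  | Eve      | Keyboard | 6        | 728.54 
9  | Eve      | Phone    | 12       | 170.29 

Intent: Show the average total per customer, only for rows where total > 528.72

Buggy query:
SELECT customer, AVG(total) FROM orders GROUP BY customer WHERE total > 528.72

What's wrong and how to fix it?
Bug: Row-level WHERE must come before GROUP BY in the clause order

Fix: Move the WHERE clause before GROUP BY

Corrected query:
SELECT customer, AVG(total) FROM orders WHERE total > 528.72 GROUP BY customer

Result:
customer | AVG(total)
---------+-----------
Carol    | 1708.24   
Eve      | 878.8775  
Frank    | 1288.09   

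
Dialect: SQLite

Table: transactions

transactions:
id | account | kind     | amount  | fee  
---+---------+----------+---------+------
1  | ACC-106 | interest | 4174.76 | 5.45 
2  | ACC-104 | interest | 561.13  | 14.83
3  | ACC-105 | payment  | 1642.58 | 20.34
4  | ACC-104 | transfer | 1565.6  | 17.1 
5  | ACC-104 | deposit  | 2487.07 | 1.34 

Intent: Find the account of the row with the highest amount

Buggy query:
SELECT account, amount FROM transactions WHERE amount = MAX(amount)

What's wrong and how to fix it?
Bug: MAX(amount) is an aggregate and cannot be used directly in WHERE

Fix: Wrap MAX in a scalar subquery so WHERE compares against a single value

Corrected query:
SELECT account, amount FROM transactions WHERE amount = (SELECT MAX(amount) FROM transactions)

Result:
account | amount 
--------+--------
ACC-106 | 4174.76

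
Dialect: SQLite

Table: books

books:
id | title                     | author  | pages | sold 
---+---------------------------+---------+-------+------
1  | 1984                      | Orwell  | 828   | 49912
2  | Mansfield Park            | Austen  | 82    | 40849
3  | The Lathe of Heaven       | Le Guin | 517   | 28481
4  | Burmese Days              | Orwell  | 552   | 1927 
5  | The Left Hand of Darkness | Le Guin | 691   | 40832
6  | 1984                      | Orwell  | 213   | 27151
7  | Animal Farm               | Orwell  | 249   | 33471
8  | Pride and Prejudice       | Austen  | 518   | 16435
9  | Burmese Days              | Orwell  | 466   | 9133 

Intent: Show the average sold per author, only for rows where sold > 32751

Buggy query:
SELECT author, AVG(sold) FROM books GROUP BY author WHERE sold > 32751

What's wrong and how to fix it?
Bug: WHERE cannot follow GROUP BY

Fix: Move the WHERE clause before GROUP BY

Corrected query:
SELECT author, AVG(sold) FROM books WHERE sold > 32751 GROUP BY author

Result:
author  | AVG(sold)
--------+----------
Austen  | 40849    
Le Guin | 40832    
Orwell  | 41691.5  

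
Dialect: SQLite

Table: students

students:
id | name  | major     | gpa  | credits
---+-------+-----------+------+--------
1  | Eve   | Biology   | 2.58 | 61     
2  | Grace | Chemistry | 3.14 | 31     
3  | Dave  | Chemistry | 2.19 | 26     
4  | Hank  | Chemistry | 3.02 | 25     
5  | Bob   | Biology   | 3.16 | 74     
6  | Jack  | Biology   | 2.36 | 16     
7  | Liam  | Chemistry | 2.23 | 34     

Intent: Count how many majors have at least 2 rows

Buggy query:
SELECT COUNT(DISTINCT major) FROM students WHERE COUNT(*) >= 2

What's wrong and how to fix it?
Bug: WHERE filters individual rows, not groups, so a group-level COUNT is invalid there

Fix: Use a subquery that GROUPs and filters with HAVING, then count its rows

Corrected query:
SELECT COUNT(*) FROM (SELECT major FROM students GROUP BY major HAVING COUNT(*) >= 2)

Result:
COUNT(*)
--------
2       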